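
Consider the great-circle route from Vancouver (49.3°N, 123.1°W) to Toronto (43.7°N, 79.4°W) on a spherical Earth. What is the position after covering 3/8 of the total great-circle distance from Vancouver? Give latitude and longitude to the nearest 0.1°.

≈ (49.2°N, 105.7°W)

Write both endpoints as unit vectors p₁, p₂ with components (cos φ cos λ, cos φ sin λ, sin φ).
The central angle between the endpoints is δ = arccos(p₁·p₂) ≈ 0.526 rad (30.2°).
Interpolate at f = 3/8 with slerp weights a = sin((1−f)δ)/sin δ ≈ 0.643, b = sin(fδ)/sin δ ≈ 0.390.
p = a·p₁ + b·p₂ ≈ (-0.177, -0.629, 0.757); φ = arcsin(p_z) ≈ 49.22°, λ = atan2(p_y, p_x) ≈ -105.73°.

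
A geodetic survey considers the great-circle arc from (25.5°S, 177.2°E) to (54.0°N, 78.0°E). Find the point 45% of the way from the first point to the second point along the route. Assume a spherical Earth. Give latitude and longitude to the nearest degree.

Write both endpoints as unit vectors p₁, p₂ with components (cos φ cos λ, cos φ sin λ, sin φ).
The central angle between the endpoints is δ = arccos(p₁·p₂) ≈ 2.019 rad (115.7°).
Interpolate at f = 0.45 with slerp weights a = sin((1−f)δ)/sin δ ≈ 0.994, b = sin(fδ)/sin δ ≈ 0.875.
p = a·p₁ + b·p₂ ≈ (-0.789, 0.547, 0.280); φ = arcsin(p_z) ≈ 16.25°, λ = atan2(p_y, p_x) ≈ 145.28°.

≈ (16°N, 145°E)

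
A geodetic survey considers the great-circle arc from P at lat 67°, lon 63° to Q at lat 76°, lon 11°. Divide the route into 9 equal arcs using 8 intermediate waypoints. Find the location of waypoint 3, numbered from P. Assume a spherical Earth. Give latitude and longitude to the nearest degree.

≈ lat 71°, lon 51°

Write both endpoints as unit vectors p₁, p₂ with components (cos φ cos λ, cos φ sin λ, sin φ).
The central angle between the endpoints is δ = arccos(p₁·p₂) ≈ 0.313 rad (17.9°).
Interpolate at f = 3/9 with slerp weights a = sin((1−f)δ)/sin δ ≈ 0.673, b = sin(fδ)/sin δ ≈ 0.338.
p = a·p₁ + b·p₂ ≈ (0.200, 0.250, 0.947); φ = arcsin(p_z) ≈ 71.35°, λ = atan2(p_y, p_x) ≈ 51.37°.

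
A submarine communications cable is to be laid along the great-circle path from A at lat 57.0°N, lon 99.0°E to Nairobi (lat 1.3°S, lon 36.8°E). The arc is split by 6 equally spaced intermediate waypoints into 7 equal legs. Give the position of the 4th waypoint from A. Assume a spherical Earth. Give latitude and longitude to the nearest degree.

Write both endpoints as unit vectors p₁, p₂ with components (cos φ cos λ, cos φ sin λ, sin φ).
The central angle between the endpoints is δ = arccos(p₁·p₂) ≈ 1.334 rad (76.4°).
Interpolate at f = 4/7 with slerp weights a = sin((1−f)δ)/sin δ ≈ 0.557, b = sin(fδ)/sin δ ≈ 0.710.
p = a·p₁ + b·p₂ ≈ (0.521, 0.725, 0.451); φ = arcsin(p_z) ≈ 26.78°, λ = atan2(p_y, p_x) ≈ 54.28°.

≈ lat 27°N, lon 54°E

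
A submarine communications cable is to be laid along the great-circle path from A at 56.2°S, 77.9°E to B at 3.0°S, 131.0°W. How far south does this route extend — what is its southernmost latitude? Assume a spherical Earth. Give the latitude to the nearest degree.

≈ 73°S

The great circle lies in the plane with unit normal n̂ = (p₁ × p₂)/|p₁ × p₂|.
Here n̂_z ≈ +0.299; the vertex latitude is φ_max = arccos|n̂_z| ≈ 72.6°.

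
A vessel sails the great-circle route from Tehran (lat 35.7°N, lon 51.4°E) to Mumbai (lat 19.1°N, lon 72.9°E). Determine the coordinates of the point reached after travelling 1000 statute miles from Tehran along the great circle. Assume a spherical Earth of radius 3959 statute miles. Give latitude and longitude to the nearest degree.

Write both endpoints as unit vectors p₁, p₂ with components (cos φ cos λ, cos φ sin λ, sin φ).
The central angle between the endpoints is δ = arccos(p₁·p₂) ≈ 0.440 rad (25.2°). The total great-circle distance is δ·R ≈ 0.440 × 3959 ≈ 1740 mi, so the target fraction is f = 1000/1740 ≈ 0.575.
Interpolate at f ≈ 0.575 with slerp weights a = sin((1−f)δ)/sin δ ≈ 0.437, b = sin(fδ)/sin δ ≈ 0.587.
p = a·p₁ + b·p₂ ≈ (0.384, 0.808, 0.447); φ = arcsin(p_z) ≈ 26.56°, λ = atan2(p_y, p_x) ≈ 64.54°.

≈ lat 27°N, lon 65°E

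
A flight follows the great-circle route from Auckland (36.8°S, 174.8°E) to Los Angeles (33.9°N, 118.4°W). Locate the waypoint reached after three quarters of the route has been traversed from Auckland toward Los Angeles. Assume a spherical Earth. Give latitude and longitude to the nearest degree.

Write both endpoints as unit vectors p₁, p₂ with components (cos φ cos λ, cos φ sin λ, sin φ).
The central angle between the endpoints is δ = arccos(p₁·p₂) ≈ 1.643 rad (94.1°).
Interpolate at f = 3/4 with slerp weights a = sin((1−f)δ)/sin δ ≈ 0.400, b = sin(fδ)/sin δ ≈ 0.946.
p = a·p₁ + b·p₂ ≈ (-0.693, -0.661, 0.288); φ = arcsin(p_z) ≈ 16.72°, λ = atan2(p_y, p_x) ≈ -136.32°.

≈ 17°N, 136°W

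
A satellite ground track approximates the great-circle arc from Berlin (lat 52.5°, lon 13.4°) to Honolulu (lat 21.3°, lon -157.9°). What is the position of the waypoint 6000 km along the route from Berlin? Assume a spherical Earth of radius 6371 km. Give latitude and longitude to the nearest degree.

Convert each endpoint to a unit vector on the sphere (x = cos φ cos λ, y = cos φ sin λ, z = sin φ).
The central angle between the endpoints is δ = arccos(p₁·p₂) ≈ 1.847 rad (105.8°). The total great-circle distance is δ·R ≈ 1.847 × 6371 ≈ 11766 km, so the target fraction is f = 6000/11766 ≈ 0.510.
Interpolate at f ≈ 0.510 with slerp weights a = sin((1−f)δ)/sin δ ≈ 0.817, b = sin(fδ)/sin δ ≈ 0.840.
p = a·p₁ + b·p₂ ≈ (-0.241, -0.179, 0.954); φ = arcsin(p_z) ≈ 72.50°, λ = atan2(p_y, p_x) ≈ -143.41°.

≈ lat 72°, lon -143°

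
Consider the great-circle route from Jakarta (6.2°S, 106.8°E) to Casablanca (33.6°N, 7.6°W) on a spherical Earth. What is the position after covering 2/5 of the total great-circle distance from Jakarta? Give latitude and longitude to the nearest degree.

From cos δ = sin φ₁ sin φ₂ + cos φ₁ cos φ₂ cos Δλ, the central angle is δ ≈ 1.984 rad (113.7°).
Interpolate at f = 2/5 with slerp weights a = sin((1−f)δ)/sin δ ≈ 1.014, b = sin(fδ)/sin δ ≈ 0.779.
p = a·p₁ + b·p₂ ≈ (0.351, 0.879, 0.321); φ = arcsin(p_z) ≈ 18.74°, λ = atan2(p_y, p_x) ≈ 68.22°.

≈ 19°N, 68°E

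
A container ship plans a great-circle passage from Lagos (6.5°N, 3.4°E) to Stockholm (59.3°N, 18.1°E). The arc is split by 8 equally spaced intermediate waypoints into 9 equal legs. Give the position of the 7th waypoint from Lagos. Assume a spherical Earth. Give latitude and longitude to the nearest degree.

≈ 48°N, 13°E

Convert each endpoint to a unit vector on the sphere (x = cos φ cos λ, y = cos φ sin λ, z = sin φ).
The central angle between the endpoints is δ = arccos(p₁·p₂) ≈ 0.942 rad (54.0°).
Interpolate at f = 7/9 with slerp weights a = sin((1−f)δ)/sin δ ≈ 0.257, b = sin(fδ)/sin δ ≈ 0.827.
p = a·p₁ + b·p₂ ≈ (0.656, 0.146, 0.740); φ = arcsin(p_z) ≈ 47.75°, λ = atan2(p_y, p_x) ≈ 12.57°.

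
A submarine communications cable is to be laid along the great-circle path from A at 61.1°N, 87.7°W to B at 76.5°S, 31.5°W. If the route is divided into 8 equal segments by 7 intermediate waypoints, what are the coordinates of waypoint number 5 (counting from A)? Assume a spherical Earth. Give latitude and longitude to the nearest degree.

Convert each endpoint to a unit vector on the sphere (x = cos φ cos λ, y = cos φ sin λ, z = sin φ).
The central angle between the endpoints is δ = arccos(p₁·p₂) ≈ 2.479 rad (142.0°).
Interpolate at f = 5/8 with slerp weights a = sin((1−f)δ)/sin δ ≈ 1.303, b = sin(fδ)/sin δ ≈ 1.626.
p = a·p₁ + b·p₂ ≈ (0.349, -0.828, -0.440); φ = arcsin(p_z) ≈ -26.09°, λ = atan2(p_y, p_x) ≈ -67.14°.

≈ 26°S, 67°W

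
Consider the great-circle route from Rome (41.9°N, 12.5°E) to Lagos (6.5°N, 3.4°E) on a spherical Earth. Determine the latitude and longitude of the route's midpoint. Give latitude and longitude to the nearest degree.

≈ 24°N, 7°E

Convert each endpoint to a unit vector on the sphere (x = cos φ cos λ, y = cos φ sin λ, z = sin φ).
The central angle between the endpoints is δ = arccos(p₁·p₂) ≈ 0.634 rad (36.3°).
Interpolate at f = 1/2 with slerp weights a = sin((1−f)δ)/sin δ ≈ 0.526, b = sin(fδ)/sin δ ≈ 0.526.
p = a·p₁ + b·p₂ ≈ (0.904, 0.116, 0.411); φ = arcsin(p_z) ≈ 24.27°, λ = atan2(p_y, p_x) ≈ 7.30°.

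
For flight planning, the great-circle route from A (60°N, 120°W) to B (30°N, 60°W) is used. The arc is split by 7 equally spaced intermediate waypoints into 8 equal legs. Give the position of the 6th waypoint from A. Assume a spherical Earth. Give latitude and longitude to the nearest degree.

From cos δ = sin φ₁ sin φ₂ + cos φ₁ cos φ₂ cos Δλ, the central angle is δ ≈ 0.864 rad (49.5°).
Interpolate at f = 6/8 with slerp weights a = sin((1−f)δ)/sin δ ≈ 0.282, b = sin(fδ)/sin δ ≈ 0.794.
p = a·p₁ + b·p₂ ≈ (0.273, -0.717, 0.641); φ = arcsin(p_z) ≈ 39.86°, λ = atan2(p_y, p_x) ≈ -69.15°.

≈ (40°N, 69°W)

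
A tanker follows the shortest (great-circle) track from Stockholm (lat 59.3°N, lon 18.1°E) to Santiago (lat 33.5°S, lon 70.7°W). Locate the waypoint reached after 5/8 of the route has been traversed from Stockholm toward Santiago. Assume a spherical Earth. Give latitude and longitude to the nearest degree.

Write both endpoints as unit vectors p₁, p₂ with components (cos φ cos λ, cos φ sin λ, sin φ).
The central angle between the endpoints is δ = arccos(p₁·p₂) ≈ 2.055 rad (117.8°).
Interpolate at f = 5/8 with slerp weights a = sin((1−f)δ)/sin δ ≈ 0.787, b = sin(fδ)/sin δ ≈ 1.084.
p = a·p₁ + b·p₂ ≈ (0.681, -0.728, 0.079); φ = arcsin(p_z) ≈ 4.51°, λ = atan2(p_y, p_x) ≈ -46.93°.

≈ lat 5°N, lon 47°W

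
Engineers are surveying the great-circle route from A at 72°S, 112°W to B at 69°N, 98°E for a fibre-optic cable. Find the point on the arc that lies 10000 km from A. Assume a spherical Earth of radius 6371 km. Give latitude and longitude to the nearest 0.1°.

From cos δ = sin φ₁ sin φ₂ + cos φ₁ cos φ₂ cos Δλ, the central angle is δ ≈ 2.961 rad (169.7°). The total great-circle distance is δ·R ≈ 2.961 × 6371 ≈ 18867 km, so the target fraction is f = 10000/18867 ≈ 0.530.
Interpolate at f ≈ 0.530 with slerp weights a = sin((1−f)δ)/sin δ ≈ 5.488, b = sin(fδ)/sin δ ≈ 5.577.
p = a·p₁ + b·p₂ ≈ (-0.913, 0.407, -0.013); φ = arcsin(p_z) ≈ -0.72°, λ = atan2(p_y, p_x) ≈ 155.99°.

≈ 0.7°S, 156.0°E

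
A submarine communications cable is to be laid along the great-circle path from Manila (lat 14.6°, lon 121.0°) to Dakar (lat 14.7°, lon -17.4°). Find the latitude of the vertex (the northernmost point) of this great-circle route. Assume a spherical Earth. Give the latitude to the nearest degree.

≈ 36°

The great circle lies in the plane with unit normal n̂ = (p₁ × p₂)/|p₁ × p₂|.
Here n̂_z ≈ -0.805; the vertex latitude is φ_max = arccos|n̂_z| ≈ 36.4°.
Check via Clairaut: cos φ_max = |cos φ₁| · sin C = cos(14.6°)·sin(56.3°) ≈ 0.805, again giving ≈ 36.4°.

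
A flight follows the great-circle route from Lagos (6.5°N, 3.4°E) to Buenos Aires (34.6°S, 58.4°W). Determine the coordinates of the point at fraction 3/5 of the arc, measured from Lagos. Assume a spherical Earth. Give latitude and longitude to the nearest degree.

≈ 20°S, 30°W

Convert each endpoint to a unit vector on the sphere (x = cos φ cos λ, y = cos φ sin λ, z = sin φ).
The central angle between the endpoints is δ = arccos(p₁·p₂) ≈ 1.243 rad (71.2°).
Interpolate at f = 3/5 with slerp weights a = sin((1−f)δ)/sin δ ≈ 0.504, b = sin(fδ)/sin δ ≈ 0.717.
p = a·p₁ + b·p₂ ≈ (0.809, -0.473, -0.350); φ = arcsin(p_z) ≈ -20.48°, λ = atan2(p_y, p_x) ≈ -30.31°.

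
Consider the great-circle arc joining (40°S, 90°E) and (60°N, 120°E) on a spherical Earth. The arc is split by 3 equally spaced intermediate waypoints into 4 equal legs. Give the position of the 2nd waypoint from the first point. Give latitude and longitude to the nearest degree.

≈ (10°N, 102°E)

Write both endpoints as unit vectors p₁, p₂ with components (cos φ cos λ, cos φ sin λ, sin φ).
The central angle between the endpoints is δ = arccos(p₁·p₂) ≈ 1.798 rad (103.0°).
Interpolate at f = 2/4 with slerp weights a = sin((1−f)δ)/sin δ ≈ 0.803, b = sin(fδ)/sin δ ≈ 0.803.
p = a·p₁ + b·p₂ ≈ (-0.201, 0.963, 0.179); φ = arcsin(p_z) ≈ 10.33°, λ = atan2(p_y, p_x) ≈ 101.78°.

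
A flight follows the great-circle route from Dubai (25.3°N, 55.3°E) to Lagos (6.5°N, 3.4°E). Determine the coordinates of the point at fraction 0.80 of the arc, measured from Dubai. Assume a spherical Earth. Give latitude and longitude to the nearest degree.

≈ 11°N, 13°E

Write both endpoints as unit vectors p₁, p₂ with components (cos φ cos λ, cos φ sin λ, sin φ).
The central angle between the endpoints is δ = arccos(p₁·p₂) ≈ 0.924 rad (52.9°).
Interpolate at f = 0.80 with slerp weights a = sin((1−f)δ)/sin δ ≈ 0.230, b = sin(fδ)/sin δ ≈ 0.844.
p = a·p₁ + b·p₂ ≈ (0.956, 0.221, 0.194); φ = arcsin(p_z) ≈ 11.18°, λ = atan2(p_y, p_x) ≈ 13.01°.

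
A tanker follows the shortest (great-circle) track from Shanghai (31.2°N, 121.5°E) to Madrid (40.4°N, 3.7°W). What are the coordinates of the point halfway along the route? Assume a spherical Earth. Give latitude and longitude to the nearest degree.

The haversine formula gives a central angle δ ≈ 1.611 rad (92.3°) between the endpoints.
Interpolate at f = 1/2 with slerp weights a = sin((1−f)δ)/sin δ ≈ 0.722, b = sin(fδ)/sin δ ≈ 0.722.
p = a·p₁ + b·p₂ ≈ (0.226, 0.491, 0.841); φ = arcsin(p_z) ≈ 57.30°, λ = atan2(p_y, p_x) ≈ 65.29°.

≈ 57°N, 65°E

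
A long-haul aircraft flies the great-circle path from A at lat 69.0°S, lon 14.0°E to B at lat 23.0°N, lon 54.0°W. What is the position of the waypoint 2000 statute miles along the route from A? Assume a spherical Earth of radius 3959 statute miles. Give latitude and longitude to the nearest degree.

Write both endpoints as unit vectors p₁, p₂ with components (cos φ cos λ, cos φ sin λ, sin φ).
The central angle between the endpoints is δ = arccos(p₁·p₂) ≈ 1.814 rad (104.0°). The total great-circle distance is δ·R ≈ 1.814 × 3959 ≈ 7183 mi, so the target fraction is f = 2000/7183 ≈ 0.278.
Interpolate at f ≈ 0.278 with slerp weights a = sin((1−f)δ)/sin δ ≈ 0.995, b = sin(fδ)/sin δ ≈ 0.499.
p = a·p₁ + b·p₂ ≈ (0.616, -0.285, -0.734); φ = arcsin(p_z) ≈ -47.26°, λ = atan2(p_y, p_x) ≈ -24.84°.

≈ lat 47°S, lon 25°W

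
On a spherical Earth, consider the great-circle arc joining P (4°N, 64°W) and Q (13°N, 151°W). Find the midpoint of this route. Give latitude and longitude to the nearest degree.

≈ (12°N, 107°W)

Convert each endpoint to a unit vector on the sphere (x = cos φ cos λ, y = cos φ sin λ, z = sin φ).
The central angle between the endpoints is δ = arccos(p₁·p₂) ≈ 1.504 rad (86.2°).
Interpolate at f = 1/2 with slerp weights a = sin((1−f)δ)/sin δ ≈ 0.685, b = sin(fδ)/sin δ ≈ 0.685.
p = a·p₁ + b·p₂ ≈ (-0.284, -0.937, 0.202); φ = arcsin(p_z) ≈ 11.64°, λ = atan2(p_y, p_x) ≈ -106.86°.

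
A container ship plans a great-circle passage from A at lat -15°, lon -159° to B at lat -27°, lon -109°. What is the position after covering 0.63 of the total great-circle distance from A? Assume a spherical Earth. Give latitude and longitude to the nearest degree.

≈ lat -24°, lon -128°

The haversine formula gives a central angle δ ≈ 0.836 rad (47.9°) between the endpoints.
Interpolate at f = 0.63 with slerp weights a = sin((1−f)δ)/sin δ ≈ 0.410, b = sin(fδ)/sin δ ≈ 0.677.
p = a·p₁ + b·p₂ ≈ (-0.566, -0.713, -0.414); φ = arcsin(p_z) ≈ -24.44°, λ = atan2(p_y, p_x) ≈ -128.48°.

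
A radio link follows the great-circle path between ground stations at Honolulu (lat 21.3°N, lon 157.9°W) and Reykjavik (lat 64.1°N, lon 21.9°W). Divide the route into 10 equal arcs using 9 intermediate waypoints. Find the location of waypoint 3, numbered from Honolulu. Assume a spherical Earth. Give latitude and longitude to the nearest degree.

From cos δ = sin φ₁ sin φ₂ + cos φ₁ cos φ₂ cos Δλ, the central angle is δ ≈ 1.537 rad (88.1°).
Interpolate at f = 3/10 with slerp weights a = sin((1−f)δ)/sin δ ≈ 0.880, b = sin(fδ)/sin δ ≈ 0.445.
p = a·p₁ + b·p₂ ≈ (-0.580, -0.381, 0.720); φ = arcsin(p_z) ≈ 46.07°, λ = atan2(p_y, p_x) ≈ -146.67°.

≈ lat 46°N, lon 147°W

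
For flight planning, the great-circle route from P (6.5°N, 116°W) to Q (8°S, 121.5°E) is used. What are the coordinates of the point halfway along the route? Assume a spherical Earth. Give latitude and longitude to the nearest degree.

≈ (2°S, 177°W)

From cos δ = sin φ₁ sin φ₂ + cos φ₁ cos φ₂ cos Δλ, the central angle is δ ≈ 2.146 rad (123.0°).
Interpolate at f = 1/2 with slerp weights a = sin((1−f)δ)/sin δ ≈ 1.048, b = sin(fδ)/sin δ ≈ 1.048.
p = a·p₁ + b·p₂ ≈ (-0.998, -0.051, -0.027); φ = arcsin(p_z) ≈ -1.56°, λ = atan2(p_y, p_x) ≈ -177.08°.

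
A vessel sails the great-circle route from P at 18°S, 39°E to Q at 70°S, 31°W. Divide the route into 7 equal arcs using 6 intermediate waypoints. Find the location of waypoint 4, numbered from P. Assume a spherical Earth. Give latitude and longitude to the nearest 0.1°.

≈ 52.3°S, 18.4°E

From cos δ = sin φ₁ sin φ₂ + cos φ₁ cos φ₂ cos Δλ, the central angle is δ ≈ 1.157 rad (66.3°).
Interpolate at f = 4/7 with slerp weights a = sin((1−f)δ)/sin δ ≈ 0.520, b = sin(fδ)/sin δ ≈ 0.671.
p = a·p₁ + b·p₂ ≈ (0.581, 0.193, -0.791); φ = arcsin(p_z) ≈ -52.27°, λ = atan2(p_y, p_x) ≈ 18.38°.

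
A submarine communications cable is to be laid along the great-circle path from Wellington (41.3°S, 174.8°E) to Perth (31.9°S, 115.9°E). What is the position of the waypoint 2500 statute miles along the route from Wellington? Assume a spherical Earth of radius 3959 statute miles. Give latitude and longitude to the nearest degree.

≈ (37°S, 128°E)

Convert each endpoint to a unit vector on the sphere (x = cos φ cos λ, y = cos φ sin λ, z = sin φ).
The central angle between the endpoints is δ = arccos(p₁·p₂) ≈ 0.825 rad (47.3°). The total great-circle distance is δ·R ≈ 0.825 × 3959 ≈ 3268 mi, so the target fraction is f = 2500/3268 ≈ 0.765.
Interpolate at f ≈ 0.765 with slerp weights a = sin((1−f)δ)/sin δ ≈ 0.262, b = sin(fδ)/sin δ ≈ 0.803.
p = a·p₁ + b·p₂ ≈ (-0.494, 0.631, -0.598); φ = arcsin(p_z) ≈ -36.70°, λ = atan2(p_y, p_x) ≈ 128.05°.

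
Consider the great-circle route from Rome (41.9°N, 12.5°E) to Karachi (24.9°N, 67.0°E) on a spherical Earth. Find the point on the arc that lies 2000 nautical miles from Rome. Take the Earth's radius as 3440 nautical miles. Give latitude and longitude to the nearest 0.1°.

Write both endpoints as unit vectors p₁, p₂ with components (cos φ cos λ, cos φ sin λ, sin φ).
The central angle between the endpoints is δ = arccos(p₁·p₂) ≈ 0.832 rad (47.7°). The total great-circle distance is δ·R ≈ 0.832 × 3440 ≈ 2863 nmi, so the target fraction is f = 2000/2863 ≈ 0.699.
Interpolate at f ≈ 0.699 with slerp weights a = sin((1−f)δ)/sin δ ≈ 0.336, b = sin(fδ)/sin δ ≈ 0.743.
p = a·p₁ + b·p₂ ≈ (0.507, 0.674, 0.537); φ = arcsin(p_z) ≈ 32.47°, λ = atan2(p_y, p_x) ≈ 53.05°.

≈ 32.5°N, 53.0°E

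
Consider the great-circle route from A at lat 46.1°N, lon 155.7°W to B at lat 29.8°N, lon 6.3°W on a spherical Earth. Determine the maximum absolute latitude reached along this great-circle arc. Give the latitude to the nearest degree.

≈ 72°N

The great circle lies in the plane with unit normal n̂ = (p₁ × p₂)/|p₁ × p₂|.
Here n̂_z ≈ +0.310; the vertex latitude is φ_max = arccos|n̂_z| ≈ 71.9°.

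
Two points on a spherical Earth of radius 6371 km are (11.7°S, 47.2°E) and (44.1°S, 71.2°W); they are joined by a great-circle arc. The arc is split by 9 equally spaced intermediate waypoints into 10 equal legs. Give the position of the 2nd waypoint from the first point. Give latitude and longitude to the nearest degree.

The haversine formula gives a central angle δ ≈ 1.765 rad (101.1°) between the endpoints.
Interpolate at f = 2/10 with slerp weights a = sin((1−f)δ)/sin δ ≈ 1.006, b = sin(fδ)/sin δ ≈ 0.352.
p = a·p₁ + b·p₂ ≈ (0.751, 0.484, -0.449); φ = arcsin(p_z) ≈ -26.70°, λ = atan2(p_y, p_x) ≈ 32.77°.

≈ (27°S, 33°E)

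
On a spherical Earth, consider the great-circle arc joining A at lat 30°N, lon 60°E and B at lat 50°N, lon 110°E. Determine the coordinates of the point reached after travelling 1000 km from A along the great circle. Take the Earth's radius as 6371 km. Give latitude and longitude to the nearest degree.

Write both endpoints as unit vectors p₁, p₂ with components (cos φ cos λ, cos φ sin λ, sin φ).
The central angle between the endpoints is δ = arccos(p₁·p₂) ≈ 0.736 rad (42.2°). The total great-circle distance is δ·R ≈ 0.736 × 6371 ≈ 4692 km, so the target fraction is f = 1000/4692 ≈ 0.213.
Interpolate at f ≈ 0.213 with slerp weights a = sin((1−f)δ)/sin δ ≈ 0.815, b = sin(fδ)/sin δ ≈ 0.233.
p = a·p₁ + b·p₂ ≈ (0.302, 0.752, 0.586); φ = arcsin(p_z) ≈ 35.87°, λ = atan2(p_y, p_x) ≈ 68.13°.

≈ lat 36°N, lon 68°E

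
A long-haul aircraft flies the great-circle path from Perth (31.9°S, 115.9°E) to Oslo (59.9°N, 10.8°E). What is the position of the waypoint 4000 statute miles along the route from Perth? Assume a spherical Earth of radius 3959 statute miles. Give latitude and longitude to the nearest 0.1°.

≈ (17.5°N, 84.4°E)

Write both endpoints as unit vectors p₁, p₂ with components (cos φ cos λ, cos φ sin λ, sin φ).
The central angle between the endpoints is δ = arccos(p₁·p₂) ≈ 2.175 rad (124.6°). The total great-circle distance is δ·R ≈ 2.175 × 3959 ≈ 8611 mi, so the target fraction is f = 4000/8611 ≈ 0.465.
Interpolate at f ≈ 0.465 with slerp weights a = sin((1−f)δ)/sin δ ≈ 1.116, b = sin(fδ)/sin δ ≈ 1.029.
p = a·p₁ + b·p₂ ≈ (0.093, 0.949, 0.301); φ = arcsin(p_z) ≈ 17.49°, λ = atan2(p_y, p_x) ≈ 84.40°.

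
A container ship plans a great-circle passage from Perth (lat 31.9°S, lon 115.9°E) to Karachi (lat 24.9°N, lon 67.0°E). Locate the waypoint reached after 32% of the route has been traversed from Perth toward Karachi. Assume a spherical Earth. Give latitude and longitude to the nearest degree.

Convert each endpoint to a unit vector on the sphere (x = cos φ cos λ, y = cos φ sin λ, z = sin φ).
The central angle between the endpoints is δ = arccos(p₁·p₂) ≈ 1.283 rad (73.5°).
Interpolate at f = 0.32 with slerp weights a = sin((1−f)δ)/sin δ ≈ 0.799, b = sin(fδ)/sin δ ≈ 0.416.
p = a·p₁ + b·p₂ ≈ (-0.149, 0.958, -0.247); φ = arcsin(p_z) ≈ -14.29°, λ = atan2(p_y, p_x) ≈ 98.83°.

≈ lat 14°S, lon 99°E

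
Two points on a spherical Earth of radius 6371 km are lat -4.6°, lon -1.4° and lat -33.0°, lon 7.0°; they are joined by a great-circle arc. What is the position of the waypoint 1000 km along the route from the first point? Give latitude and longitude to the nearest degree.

From cos δ = sin φ₁ sin φ₂ + cos φ₁ cos φ₂ cos Δλ, the central angle is δ ≈ 0.514 rad (29.5°). The total great-circle distance is δ·R ≈ 0.514 × 6371 ≈ 3276 km, so the target fraction is f = 1000/3276 ≈ 0.305.
Interpolate at f ≈ 0.305 with slerp weights a = sin((1−f)δ)/sin δ ≈ 0.711, b = sin(fδ)/sin δ ≈ 0.318.
p = a·p₁ + b·p₂ ≈ (0.973, 0.015, -0.230); φ = arcsin(p_z) ≈ -13.30°, λ = atan2(p_y, p_x) ≈ 0.89°.

≈ lat -13°, lon 1°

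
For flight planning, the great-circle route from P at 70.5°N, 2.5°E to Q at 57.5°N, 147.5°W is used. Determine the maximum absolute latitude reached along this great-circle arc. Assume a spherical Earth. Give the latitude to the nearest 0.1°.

The great circle lies in the plane with unit normal n̂ = (p₁ × p₂)/|p₁ × p₂|.
Here n̂_z ≈ -0.117; the vertex latitude is φ_max = arccos|n̂_z| ≈ 83.3°.
Check via Clairaut: cos φ_max = |cos φ₁| · sin C = cos(70.5°)·sin(20.5°) ≈ 0.117, again giving ≈ 83.3°.

≈ 83.3°N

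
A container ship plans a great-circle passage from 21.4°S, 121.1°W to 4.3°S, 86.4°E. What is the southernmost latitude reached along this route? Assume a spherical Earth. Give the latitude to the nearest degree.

≈ 45°S

The great circle lies in the plane with unit normal n̂ = (p₁ × p₂)/|p₁ × p₂|.
Here n̂_z ≈ -0.709; the vertex latitude is φ_max = arccos|n̂_z| ≈ 44.9°.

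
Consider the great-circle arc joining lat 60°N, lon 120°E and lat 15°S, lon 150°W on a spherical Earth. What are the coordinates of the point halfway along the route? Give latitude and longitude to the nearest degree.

≈ lat 29°N, lon 177°W

The haversine formula gives a central angle δ ≈ 1.797 rad (103.0°) between the endpoints.
Interpolate at f = 1/2 with slerp weights a = sin((1−f)δ)/sin δ ≈ 0.803, b = sin(fδ)/sin δ ≈ 0.803.
p = a·p₁ + b·p₂ ≈ (-0.872, -0.040, 0.487); φ = arcsin(p_z) ≈ 29.17°, λ = atan2(p_y, p_x) ≈ -177.37°.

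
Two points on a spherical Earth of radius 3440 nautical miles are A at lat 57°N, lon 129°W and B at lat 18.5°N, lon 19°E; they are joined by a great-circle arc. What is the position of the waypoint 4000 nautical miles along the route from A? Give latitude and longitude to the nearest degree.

Convert each endpoint to a unit vector on the sphere (x = cos φ cos λ, y = cos φ sin λ, z = sin φ).
The central angle between the endpoints is δ = arccos(p₁·p₂) ≈ 1.744 rad (99.9°). The total great-circle distance is δ·R ≈ 1.744 × 3440 ≈ 5998 nmi, so the target fraction is f = 4000/5998 ≈ 0.667.
Interpolate at f ≈ 0.667 with slerp weights a = sin((1−f)δ)/sin δ ≈ 0.557, b = sin(fδ)/sin δ ≈ 0.932.
p = a·p₁ + b·p₂ ≈ (0.645, 0.052, 0.763); φ = arcsin(p_z) ≈ 49.71°, λ = atan2(p_y, p_x) ≈ 4.61°.

≈ lat 50°N, lon 5°E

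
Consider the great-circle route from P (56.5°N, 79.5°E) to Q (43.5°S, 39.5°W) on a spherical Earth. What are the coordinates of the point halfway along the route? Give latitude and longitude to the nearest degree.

≈ (12°N, 7°E)

From cos δ = sin φ₁ sin φ₂ + cos φ₁ cos φ₂ cos Δλ, the central angle is δ ≈ 2.447 rad (140.2°).
Interpolate at f = 1/2 with slerp weights a = sin((1−f)δ)/sin δ ≈ 1.468, b = sin(fδ)/sin δ ≈ 1.468.
p = a·p₁ + b·p₂ ≈ (0.970, 0.119, 0.214); φ = arcsin(p_z) ≈ 12.34°, λ = atan2(p_y, p_x) ≈ 7.02°.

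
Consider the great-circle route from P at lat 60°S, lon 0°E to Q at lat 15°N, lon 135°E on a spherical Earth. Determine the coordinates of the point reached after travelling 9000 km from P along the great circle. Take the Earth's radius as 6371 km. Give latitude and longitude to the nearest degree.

From cos δ = sin φ₁ sin φ₂ + cos φ₁ cos φ₂ cos Δλ, the central angle is δ ≈ 2.172 rad (124.4°). The total great-circle distance is δ·R ≈ 2.172 × 6371 ≈ 13838 km, so the target fraction is f = 9000/13838 ≈ 0.650.
Interpolate at f ≈ 0.650 with slerp weights a = sin((1−f)δ)/sin δ ≈ 0.835, b = sin(fδ)/sin δ ≈ 1.198.
p = a·p₁ + b·p₂ ≈ (-0.400, 0.818, -0.413); φ = arcsin(p_z) ≈ -24.40°, λ = atan2(p_y, p_x) ≈ 116.09°.

≈ lat 24°S, lon 116°E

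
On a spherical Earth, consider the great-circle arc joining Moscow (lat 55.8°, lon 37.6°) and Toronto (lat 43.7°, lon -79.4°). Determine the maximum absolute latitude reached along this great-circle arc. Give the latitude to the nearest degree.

The great circle lies in the plane with unit normal n̂ = (p₁ × p₂)/|p₁ × p₂|.
Here n̂_z ≈ -0.393; the vertex latitude is φ_max = arccos|n̂_z| ≈ 66.9°.

≈ 67°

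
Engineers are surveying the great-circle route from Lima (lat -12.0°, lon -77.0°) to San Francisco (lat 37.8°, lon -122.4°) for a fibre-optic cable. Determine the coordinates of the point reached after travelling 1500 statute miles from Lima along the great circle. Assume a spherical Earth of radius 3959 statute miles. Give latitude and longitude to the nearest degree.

Write both endpoints as unit vectors p₁, p₂ with components (cos φ cos λ, cos φ sin λ, sin φ).
The central angle between the endpoints is δ = arccos(p₁·p₂) ≈ 1.143 rad (65.5°). The total great-circle distance is δ·R ≈ 1.143 × 3959 ≈ 4523 mi, so the target fraction is f = 1500/4523 ≈ 0.332.
Interpolate at f ≈ 0.332 with slerp weights a = sin((1−f)δ)/sin δ ≈ 0.760, b = sin(fδ)/sin δ ≈ 0.407.
p = a·p₁ + b·p₂ ≈ (-0.005, -0.996, 0.091); φ = arcsin(p_z) ≈ 5.23°, λ = atan2(p_y, p_x) ≈ -90.28°.

≈ lat 5°, lon -90°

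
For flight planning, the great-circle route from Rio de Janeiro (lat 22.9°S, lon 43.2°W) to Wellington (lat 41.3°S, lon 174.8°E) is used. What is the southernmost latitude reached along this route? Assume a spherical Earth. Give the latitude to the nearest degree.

The great circle lies in the plane with unit normal n̂ = (p₁ × p₂)/|p₁ × p₂|.
Here n̂_z ≈ -0.445; the vertex latitude is φ_max = arccos|n̂_z| ≈ 63.6°.

≈ 64°S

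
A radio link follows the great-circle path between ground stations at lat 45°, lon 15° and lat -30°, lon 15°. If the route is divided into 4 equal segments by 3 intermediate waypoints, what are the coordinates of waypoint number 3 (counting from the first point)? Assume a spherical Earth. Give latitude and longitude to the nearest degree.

Write both endpoints as unit vectors p₁, p₂ with components (cos φ cos λ, cos φ sin λ, sin φ).
The central angle between the endpoints is δ = arccos(p₁·p₂) ≈ 1.309 rad (75.0°).
Interpolate at f = 3/4 with slerp weights a = sin((1−f)δ)/sin δ ≈ 0.333, b = sin(fδ)/sin δ ≈ 0.861.
p = a·p₁ + b·p₂ ≈ (0.947, 0.254, -0.195); φ = arcsin(p_z) ≈ -11.25°, λ = atan2(p_y, p_x) ≈ 15.00°.

≈ lat -11°, lon 15°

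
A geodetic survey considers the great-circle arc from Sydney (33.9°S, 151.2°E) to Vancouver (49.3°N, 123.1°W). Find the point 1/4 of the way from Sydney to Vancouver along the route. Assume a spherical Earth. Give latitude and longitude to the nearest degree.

≈ 12°S, 171°E

Write both endpoints as unit vectors p₁, p₂ with components (cos φ cos λ, cos φ sin λ, sin φ).
The central angle between the endpoints is δ = arccos(p₁·p₂) ≈ 1.963 rad (112.5°).
Interpolate at f = 1/4 with slerp weights a = sin((1−f)δ)/sin δ ≈ 1.077, b = sin(fδ)/sin δ ≈ 0.510.
p = a·p₁ + b·p₂ ≈ (-0.965, 0.152, -0.214); φ = arcsin(p_z) ≈ -12.36°, λ = atan2(p_y, p_x) ≈ 171.05°.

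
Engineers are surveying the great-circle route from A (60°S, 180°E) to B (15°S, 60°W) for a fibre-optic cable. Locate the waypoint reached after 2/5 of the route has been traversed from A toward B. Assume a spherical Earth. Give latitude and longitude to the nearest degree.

The haversine formula gives a central angle δ ≈ 1.588 rad (91.0°) between the endpoints.
Interpolate at f = 2/5 with slerp weights a = sin((1−f)δ)/sin δ ≈ 0.815, b = sin(fδ)/sin δ ≈ 0.593.
p = a·p₁ + b·p₂ ≈ (-0.121, -0.496, -0.860); φ = arcsin(p_z) ≈ -59.27°, λ = atan2(p_y, p_x) ≈ -103.70°.

≈ (59°S, 104°W)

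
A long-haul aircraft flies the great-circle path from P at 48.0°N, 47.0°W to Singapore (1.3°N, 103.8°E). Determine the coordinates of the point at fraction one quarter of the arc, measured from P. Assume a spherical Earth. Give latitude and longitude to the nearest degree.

Write both endpoints as unit vectors p₁, p₂ with components (cos φ cos λ, cos φ sin λ, sin φ).
The central angle between the endpoints is δ = arccos(p₁·p₂) ≈ 2.174 rad (124.5°).
Interpolate at f = 1/4 with slerp weights a = sin((1−f)δ)/sin δ ≈ 1.212, b = sin(fδ)/sin δ ≈ 0.628.
p = a·p₁ + b·p₂ ≈ (0.403, 0.016, 0.915); φ = arcsin(p_z) ≈ 66.19°, λ = atan2(p_y, p_x) ≈ 2.33°.

≈ 66°N, 2°E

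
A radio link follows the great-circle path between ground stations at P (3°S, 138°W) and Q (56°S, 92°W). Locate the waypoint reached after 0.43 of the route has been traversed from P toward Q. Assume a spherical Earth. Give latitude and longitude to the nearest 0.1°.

Write both endpoints as unit vectors p₁, p₂ with components (cos φ cos λ, cos φ sin λ, sin φ).
The central angle between the endpoints is δ = arccos(p₁·p₂) ≈ 1.125 rad (64.4°).
Interpolate at f = 0.43 with slerp weights a = sin((1−f)δ)/sin δ ≈ 0.663, b = sin(fδ)/sin δ ≈ 0.515.
p = a·p₁ + b·p₂ ≈ (-0.502, -0.731, -0.462); φ = arcsin(p_z) ≈ -27.52°, λ = atan2(p_y, p_x) ≈ -124.48°.

≈ (27.5°S, 124.5°W)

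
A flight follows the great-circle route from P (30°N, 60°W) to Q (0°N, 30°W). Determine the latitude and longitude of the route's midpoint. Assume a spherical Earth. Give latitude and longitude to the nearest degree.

Convert each endpoint to a unit vector on the sphere (x = cos φ cos λ, y = cos φ sin λ, z = sin φ).
The central angle between the endpoints is δ = arccos(p₁·p₂) ≈ 0.723 rad (41.4°).
Interpolate at f = 1/2 with slerp weights a = sin((1−f)δ)/sin δ ≈ 0.535, b = sin(fδ)/sin δ ≈ 0.535.
p = a·p₁ + b·p₂ ≈ (0.694, -0.668, 0.267); φ = arcsin(p_z) ≈ 15.50°, λ = atan2(p_y, p_x) ≈ -43.90°.

≈ (16°N, 44°W)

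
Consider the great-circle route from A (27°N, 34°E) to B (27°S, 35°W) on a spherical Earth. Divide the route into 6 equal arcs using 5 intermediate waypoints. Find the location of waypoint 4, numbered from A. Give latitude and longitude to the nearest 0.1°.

Convert each endpoint to a unit vector on the sphere (x = cos φ cos λ, y = cos φ sin λ, z = sin φ).
The central angle between the endpoints is δ = arccos(p₁·p₂) ≈ 1.492 rad (85.5°).
Interpolate at f = 4/6 with slerp weights a = sin((1−f)δ)/sin δ ≈ 0.479, b = sin(fδ)/sin δ ≈ 0.841.
p = a·p₁ + b·p₂ ≈ (0.968, -0.191, -0.165); φ = arcsin(p_z) ≈ -9.48°, λ = atan2(p_y, p_x) ≈ -11.19°.

≈ (9.5°S, 11.2°W)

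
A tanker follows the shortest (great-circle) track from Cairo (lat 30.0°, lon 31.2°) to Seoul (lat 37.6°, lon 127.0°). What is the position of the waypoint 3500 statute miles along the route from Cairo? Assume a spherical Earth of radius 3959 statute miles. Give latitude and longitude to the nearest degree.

≈ lat 45°, lon 94°

The haversine formula gives a central angle δ ≈ 1.333 rad (76.4°) between the endpoints. The total great-circle distance is δ·R ≈ 1.333 × 3959 ≈ 5277 mi, so the target fraction is f = 3500/5277 ≈ 0.663.
Interpolate at f ≈ 0.663 with slerp weights a = sin((1−f)δ)/sin δ ≈ 0.446, b = sin(fδ)/sin δ ≈ 0.796.
p = a·p₁ + b·p₂ ≈ (-0.049, 0.704, 0.709); φ = arcsin(p_z) ≈ 45.13°, λ = atan2(p_y, p_x) ≈ 93.96°.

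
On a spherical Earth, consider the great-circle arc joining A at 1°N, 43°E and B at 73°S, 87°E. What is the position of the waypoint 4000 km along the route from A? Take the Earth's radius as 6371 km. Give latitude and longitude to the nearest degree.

≈ 34°S, 51°E

Write both endpoints as unit vectors p₁, p₂ with components (cos φ cos λ, cos φ sin λ, sin φ).
The central angle between the endpoints is δ = arccos(p₁·p₂) ≈ 1.376 rad (78.8°). The total great-circle distance is δ·R ≈ 1.376 × 6371 ≈ 8766 km, so the target fraction is f = 4000/8766 ≈ 0.456.
Interpolate at f ≈ 0.456 with slerp weights a = sin((1−f)δ)/sin δ ≈ 0.693, b = sin(fδ)/sin δ ≈ 0.599.
p = a·p₁ + b·p₂ ≈ (0.516, 0.648, -0.560); φ = arcsin(p_z) ≈ -34.09°, λ = atan2(p_y, p_x) ≈ 51.44°.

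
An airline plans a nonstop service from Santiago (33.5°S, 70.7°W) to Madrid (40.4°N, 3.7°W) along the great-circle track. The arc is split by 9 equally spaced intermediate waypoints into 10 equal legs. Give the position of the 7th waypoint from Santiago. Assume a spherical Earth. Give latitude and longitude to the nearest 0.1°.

≈ 19.5°N, 27.0°W

Write both endpoints as unit vectors p₁, p₂ with components (cos φ cos λ, cos φ sin λ, sin φ).
The central angle between the endpoints is δ = arccos(p₁·p₂) ≈ 1.681 rad (96.3°).
Interpolate at f = 7/10 with slerp weights a = sin((1−f)δ)/sin δ ≈ 0.486, b = sin(fδ)/sin δ ≈ 0.929.
p = a·p₁ + b·p₂ ≈ (0.840, -0.428, 0.334); φ = arcsin(p_z) ≈ 19.50°, λ = atan2(p_y, p_x) ≈ -27.01°.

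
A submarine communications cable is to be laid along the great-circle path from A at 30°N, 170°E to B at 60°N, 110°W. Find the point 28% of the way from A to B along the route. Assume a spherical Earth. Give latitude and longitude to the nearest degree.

Convert each endpoint to a unit vector on the sphere (x = cos φ cos λ, y = cos φ sin λ, z = sin φ).
The central angle between the endpoints is δ = arccos(p₁·p₂) ≈ 1.038 rad (59.5°).
Interpolate at f = 0.28 with slerp weights a = sin((1−f)δ)/sin δ ≈ 0.789, b = sin(fδ)/sin δ ≈ 0.333.
p = a·p₁ + b·p₂ ≈ (-0.730, -0.038, 0.683); φ = arcsin(p_z) ≈ 43.05°, λ = atan2(p_y, p_x) ≈ -177.05°.

≈ 43°N, 177°W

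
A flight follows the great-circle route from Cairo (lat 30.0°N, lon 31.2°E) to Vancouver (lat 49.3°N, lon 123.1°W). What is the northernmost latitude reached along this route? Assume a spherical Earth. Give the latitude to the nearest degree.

The great circle lies in the plane with unit normal n̂ = (p₁ × p₂)/|p₁ × p₂|.
Here n̂_z ≈ -0.247; the vertex latitude is φ_max = arccos|n̂_z| ≈ 75.7°.
Check via Clairaut: cos φ_max = |cos φ₁| · sin C = cos(30.0°)·sin(16.6°) ≈ 0.247, again giving ≈ 75.7°.

≈ 76°N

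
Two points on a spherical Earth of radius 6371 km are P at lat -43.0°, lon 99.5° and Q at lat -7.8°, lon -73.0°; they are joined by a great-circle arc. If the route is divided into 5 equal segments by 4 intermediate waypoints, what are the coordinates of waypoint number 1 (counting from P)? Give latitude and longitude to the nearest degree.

≈ lat -68°, lon 88°

Write both endpoints as unit vectors p₁, p₂ with components (cos φ cos λ, cos φ sin λ, sin φ).
The central angle between the endpoints is δ = arccos(p₁·p₂) ≈ 2.247 rad (128.7°).
Interpolate at f = 1/5 with slerp weights a = sin((1−f)δ)/sin δ ≈ 1.249, b = sin(fδ)/sin δ ≈ 0.557.
p = a·p₁ + b·p₂ ≈ (0.011, 0.373, -0.928); φ = arcsin(p_z) ≈ -68.06°, λ = atan2(p_y, p_x) ≈ 88.38°.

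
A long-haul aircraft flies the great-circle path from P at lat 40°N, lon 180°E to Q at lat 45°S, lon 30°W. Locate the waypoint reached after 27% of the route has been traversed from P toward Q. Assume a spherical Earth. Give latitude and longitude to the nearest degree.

Write both endpoints as unit vectors p₁, p₂ with components (cos φ cos λ, cos φ sin λ, sin φ).
The central angle between the endpoints is δ = arccos(p₁·p₂) ≈ 2.748 rad (157.5°).
Interpolate at f = 0.27 with slerp weights a = sin((1−f)δ)/sin δ ≈ 2.366, b = sin(fδ)/sin δ ≈ 1.763.
p = a·p₁ + b·p₂ ≈ (-0.732, -0.623, 0.274); φ = arcsin(p_z) ≈ 15.89°, λ = atan2(p_y, p_x) ≈ -139.60°.

≈ lat 16°N, lon 140°W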